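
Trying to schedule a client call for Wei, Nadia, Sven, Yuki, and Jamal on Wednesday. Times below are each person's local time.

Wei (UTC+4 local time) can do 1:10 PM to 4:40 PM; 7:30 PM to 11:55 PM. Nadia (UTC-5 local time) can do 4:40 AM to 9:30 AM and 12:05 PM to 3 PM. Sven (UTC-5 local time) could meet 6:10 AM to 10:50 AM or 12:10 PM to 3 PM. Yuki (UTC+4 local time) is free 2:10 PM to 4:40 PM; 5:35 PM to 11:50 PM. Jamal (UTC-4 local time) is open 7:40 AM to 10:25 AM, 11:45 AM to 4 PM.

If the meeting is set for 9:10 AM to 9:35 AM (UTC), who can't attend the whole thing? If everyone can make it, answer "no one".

Jamal, Nadia, Sven, Yuki

Wei in UTC: 09:10-12:40, 15:30-19:55 (subtract 4h to convert from UTC+4).
Nadia in UTC: 09:40-14:30, 17:05-20:00 (add 5h to convert from UTC-5).
Sven in UTC: 11:10-15:50, 17:10-20:00 (add 5h to convert from UTC-5).
Yuki in UTC: 10:10-12:40, 13:35-19:50 (subtract 4h to convert from UTC+4).
Jamal in UTC: 11:40-14:25, 15:45-20:00 (add 4h to convert from UTC-4).
Wei: free for 09:10-09:35. Nadia: not fully free for 09:10-09:35. Sven: not fully free for 09:10-09:35. Yuki: not fully free for 09:10-09:35. Jamal: not fully free for 09:10-09:35.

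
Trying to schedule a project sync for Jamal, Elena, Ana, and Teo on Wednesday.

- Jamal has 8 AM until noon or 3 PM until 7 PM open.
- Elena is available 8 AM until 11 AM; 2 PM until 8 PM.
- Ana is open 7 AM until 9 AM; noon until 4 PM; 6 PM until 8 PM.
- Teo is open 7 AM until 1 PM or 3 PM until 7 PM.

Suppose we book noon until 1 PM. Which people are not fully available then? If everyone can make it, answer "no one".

Elena, Jamal

Jamal: not fully free for 12:00-13:00. Elena: not fully free for 12:00-13:00. Ana: free for 12:00-13:00. Teo: free for 12:00-13:00.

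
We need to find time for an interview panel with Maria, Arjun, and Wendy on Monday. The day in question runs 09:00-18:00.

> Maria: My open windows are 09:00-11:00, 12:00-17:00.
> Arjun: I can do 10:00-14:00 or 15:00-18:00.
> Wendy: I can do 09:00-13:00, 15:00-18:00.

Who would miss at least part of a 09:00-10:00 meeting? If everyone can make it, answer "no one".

Arjun

Maria: free for 09:00-10:00. Arjun: not fully free for 09:00-10:00. Wendy: free for 09:00-10:00.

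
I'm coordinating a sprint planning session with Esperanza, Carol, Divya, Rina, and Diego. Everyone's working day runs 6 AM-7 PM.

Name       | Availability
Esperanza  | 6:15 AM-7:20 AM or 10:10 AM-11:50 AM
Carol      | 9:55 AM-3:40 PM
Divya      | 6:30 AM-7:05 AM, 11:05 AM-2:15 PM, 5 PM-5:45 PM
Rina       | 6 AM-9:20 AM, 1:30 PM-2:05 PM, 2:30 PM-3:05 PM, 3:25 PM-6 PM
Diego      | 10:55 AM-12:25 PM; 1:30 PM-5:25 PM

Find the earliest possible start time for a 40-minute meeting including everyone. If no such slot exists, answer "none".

none

Esperanza ∩ Carol: 10:10-11:50.
Esperanza ∩ Carol ∩ Divya: 11:05-11:50.
Esperanza ∩ Carol ∩ Divya ∩ Rina: ∅.
Esperanza ∩ Carol ∩ Divya ∩ Rina ∩ Diego: ∅.
There is no time when everyone is free.
No common window is at least 40 minutes long.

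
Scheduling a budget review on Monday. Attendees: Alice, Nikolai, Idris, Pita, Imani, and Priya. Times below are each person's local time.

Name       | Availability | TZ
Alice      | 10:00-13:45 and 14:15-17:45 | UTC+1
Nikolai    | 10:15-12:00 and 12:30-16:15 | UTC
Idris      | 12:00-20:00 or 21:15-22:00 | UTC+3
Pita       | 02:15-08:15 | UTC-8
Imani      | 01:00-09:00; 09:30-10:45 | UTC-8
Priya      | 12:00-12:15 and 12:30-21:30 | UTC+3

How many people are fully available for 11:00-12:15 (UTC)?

Alice in UTC: 09:00-12:45, 13:15-16:45 (subtract 1h to convert from UTC+1).
Nikolai in UTC: 10:15-12:00, 12:30-16:15.
Idris in UTC: 09:00-17:00, 18:15-19:00 (subtract 3h to convert from UTC+3).
Pita in UTC: 10:15-16:15 (add 8h to convert from UTC-8).
Imani in UTC: 09:00-17:00, 17:30-18:45 (add 8h to convert from UTC-8).
Priya in UTC: 09:00-09:15, 09:30-18:30 (subtract 3h to convert from UTC+3).
Alice, Idris, Pita, Imani, and Priya can make the full 11:00-12:15 slot — that's 5.

5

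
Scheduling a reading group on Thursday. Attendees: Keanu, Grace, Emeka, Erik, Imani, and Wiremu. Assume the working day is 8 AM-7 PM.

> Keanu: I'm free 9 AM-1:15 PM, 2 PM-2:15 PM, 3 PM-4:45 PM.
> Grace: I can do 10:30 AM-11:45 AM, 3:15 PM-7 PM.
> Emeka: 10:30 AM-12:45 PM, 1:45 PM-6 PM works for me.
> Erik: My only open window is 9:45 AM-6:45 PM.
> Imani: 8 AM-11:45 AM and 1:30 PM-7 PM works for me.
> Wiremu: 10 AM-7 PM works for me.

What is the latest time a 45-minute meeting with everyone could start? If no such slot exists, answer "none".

16:00

Keanu ∩ Grace: 10:30-11:45, 15:15-16:45.
Keanu ∩ Grace ∩ Emeka: 10:30-11:45, 15:15-16:45.
Keanu ∩ Grace ∩ Emeka ∩ Erik: 10:30-11:45, 15:15-16:45.
Keanu ∩ Grace ∩ Emeka ∩ Erik ∩ Imani: 10:30-11:45, 15:15-16:45.
Keanu ∩ Grace ∩ Emeka ∩ Erik ∩ Imani ∩ Wiremu: 10:30-11:45, 15:15-16:45.
The last common window of at least 45 minutes is 15:15-16:45; a 45-minute meeting can start as late as 16:00 and still end by 16:45.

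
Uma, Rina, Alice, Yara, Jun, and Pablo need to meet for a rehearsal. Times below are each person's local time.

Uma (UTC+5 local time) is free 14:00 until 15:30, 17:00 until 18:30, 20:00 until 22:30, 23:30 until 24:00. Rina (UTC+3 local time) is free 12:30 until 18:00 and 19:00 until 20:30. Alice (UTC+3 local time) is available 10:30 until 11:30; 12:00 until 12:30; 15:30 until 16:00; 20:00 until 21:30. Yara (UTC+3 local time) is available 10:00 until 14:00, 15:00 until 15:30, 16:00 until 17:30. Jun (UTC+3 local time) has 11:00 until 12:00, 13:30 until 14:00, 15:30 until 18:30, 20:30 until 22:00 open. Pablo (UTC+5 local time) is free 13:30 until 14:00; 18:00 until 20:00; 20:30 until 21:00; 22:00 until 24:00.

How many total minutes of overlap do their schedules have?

Uma in UTC: 09:00-10:30, 12:00-13:30, 15:00-17:30, 18:30-19:00 (subtract 5h to convert from UTC+5).
Rina in UTC: 09:30-15:00, 16:00-17:30 (subtract 3h to convert from UTC+3).
Alice in UTC: 07:30-08:30, 09:00-09:30, 12:30-13:00, 17:00-18:30 (subtract 3h to convert from UTC+3).
Yara in UTC: 07:00-11:00, 12:00-12:30, 13:00-14:30 (subtract 3h to convert from UTC+3).
Jun in UTC: 08:00-09:00, 10:30-11:00, 12:30-15:30, 17:30-19:00 (subtract 3h to convert from UTC+3).
Pablo in UTC: 08:30-09:00, 13:00-15:00, 15:30-16:00, 17:00-19:00 (subtract 5h to convert from UTC+5).
Uma ∩ Rina: 09:30-10:30, 12:00-13:30, 16:00-17:30.
Uma ∩ Rina ∩ Alice: 12:30-13:00, 17:00-17:30.
Uma ∩ Rina ∩ Alice ∩ Yara: ∅.
Uma ∩ Rina ∩ Alice ∩ Yara ∩ Jun: ∅.
Uma ∩ Rina ∩ Alice ∩ Yara ∩ Jun ∩ Pablo: ∅.
There is no time when everyone is free.
There is no common window, so the total is 0 minutes.

0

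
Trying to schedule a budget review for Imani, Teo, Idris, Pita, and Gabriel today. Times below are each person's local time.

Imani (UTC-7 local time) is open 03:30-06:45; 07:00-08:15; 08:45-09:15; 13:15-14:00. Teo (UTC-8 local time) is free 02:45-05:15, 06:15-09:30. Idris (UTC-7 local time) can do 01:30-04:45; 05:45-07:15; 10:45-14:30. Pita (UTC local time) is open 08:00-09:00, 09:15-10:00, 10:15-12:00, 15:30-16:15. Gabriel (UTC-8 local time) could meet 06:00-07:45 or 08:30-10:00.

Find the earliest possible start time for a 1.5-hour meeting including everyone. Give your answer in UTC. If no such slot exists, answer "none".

Imani in UTC: 10:30-13:45, 14:00-15:15, 15:45-16:15, 20:15-21:00 (add 7h to convert from UTC-7).
Teo in UTC: 10:45-13:15, 14:15-17:30 (add 8h to convert from UTC-8).
Idris in UTC: 08:30-11:45, 12:45-14:15, 17:45-21:30 (add 7h to convert from UTC-7).
Pita in UTC: 08:00-09:00, 09:15-10:00, 10:15-12:00, 15:30-16:15.
Gabriel in UTC: 14:00-15:45, 16:30-18:00 (add 8h to convert from UTC-8).
Imani ∩ Teo: 10:45-13:15, 14:15-15:15, 15:45-16:15.
Imani ∩ Teo ∩ Idris: 10:45-11:45, 12:45-13:15.
Imani ∩ Teo ∩ Idris ∩ Pita: 10:45-11:45.
Imani ∩ Teo ∩ Idris ∩ Pita ∩ Gabriel: ∅.
There is no time when everyone is free.
No common window is at least 90 minutes long.

none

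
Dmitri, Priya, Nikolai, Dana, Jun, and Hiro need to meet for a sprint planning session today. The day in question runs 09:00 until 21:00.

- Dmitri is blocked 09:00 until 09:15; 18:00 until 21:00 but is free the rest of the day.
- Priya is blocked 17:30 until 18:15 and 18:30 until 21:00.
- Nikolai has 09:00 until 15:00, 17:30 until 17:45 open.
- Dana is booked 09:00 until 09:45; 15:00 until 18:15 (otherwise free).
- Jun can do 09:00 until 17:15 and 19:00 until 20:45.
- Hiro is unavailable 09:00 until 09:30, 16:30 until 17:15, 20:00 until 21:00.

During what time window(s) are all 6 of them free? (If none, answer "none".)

09:45-15:00

Dmitri free: 09:15-18:00 (invert busy blocks within the working day).
Priya free: 09:00-17:30, 18:15-18:30 (invert busy blocks within the working day).
Nikolai free: 09:00-15:00, 17:30-17:45.
Dana free: 09:45-15:00, 18:15-21:00 (invert busy blocks within the working day).
Jun free: 09:00-17:15, 19:00-20:45.
Hiro free: 09:30-16:30, 17:15-20:00 (invert busy blocks within the working day).
Dmitri ∩ Priya: 09:15-17:30.
Dmitri ∩ Priya ∩ Nikolai: 09:15-15:00.
Dmitri ∩ Priya ∩ Nikolai ∩ Dana: 09:45-15:00.
Dmitri ∩ Priya ∩ Nikolai ∩ Dana ∩ Jun: 09:45-15:00.
Dmitri ∩ Priya ∩ Nikolai ∩ Dana ∩ Jun ∩ Hiro: 09:45-15:00.
So the common availability across everyone is 09:45-15:00.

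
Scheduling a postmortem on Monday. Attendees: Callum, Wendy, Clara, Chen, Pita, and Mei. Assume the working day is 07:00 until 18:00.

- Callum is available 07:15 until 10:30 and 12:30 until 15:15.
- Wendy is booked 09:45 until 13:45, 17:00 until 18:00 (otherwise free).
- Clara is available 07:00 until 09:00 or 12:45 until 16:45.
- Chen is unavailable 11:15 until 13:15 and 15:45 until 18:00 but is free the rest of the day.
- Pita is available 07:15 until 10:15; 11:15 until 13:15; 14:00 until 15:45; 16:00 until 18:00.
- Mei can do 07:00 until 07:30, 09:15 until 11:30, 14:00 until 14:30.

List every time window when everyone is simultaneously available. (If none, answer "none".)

07:15-07:30, 14:00-14:30

Callum free: 07:15-10:30, 12:30-15:15.
Wendy free: 07:00-09:45, 13:45-17:00 (invert busy blocks within the working day).
Clara free: 07:00-09:00, 12:45-16:45.
Chen free: 07:00-11:15, 13:15-15:45 (invert busy blocks within the working day).
Pita free: 07:15-10:15, 11:15-13:15, 14:00-15:45, 16:00-18:00.
Mei free: 07:00-07:30, 09:15-11:30, 14:00-14:30.
Callum ∩ Wendy: 07:15-09:45, 13:45-15:15.
Callum ∩ Wendy ∩ Clara: 07:15-09:00, 13:45-15:15.
Callum ∩ Wendy ∩ Clara ∩ Chen: 07:15-09:00, 13:45-15:15.
Callum ∩ Wendy ∩ Clara ∩ Chen ∩ Pita: 07:15-09:00, 14:00-15:15.
Callum ∩ Wendy ∩ Clara ∩ Chen ∩ Pita ∩ Mei: 07:15-07:30, 14:00-14:30.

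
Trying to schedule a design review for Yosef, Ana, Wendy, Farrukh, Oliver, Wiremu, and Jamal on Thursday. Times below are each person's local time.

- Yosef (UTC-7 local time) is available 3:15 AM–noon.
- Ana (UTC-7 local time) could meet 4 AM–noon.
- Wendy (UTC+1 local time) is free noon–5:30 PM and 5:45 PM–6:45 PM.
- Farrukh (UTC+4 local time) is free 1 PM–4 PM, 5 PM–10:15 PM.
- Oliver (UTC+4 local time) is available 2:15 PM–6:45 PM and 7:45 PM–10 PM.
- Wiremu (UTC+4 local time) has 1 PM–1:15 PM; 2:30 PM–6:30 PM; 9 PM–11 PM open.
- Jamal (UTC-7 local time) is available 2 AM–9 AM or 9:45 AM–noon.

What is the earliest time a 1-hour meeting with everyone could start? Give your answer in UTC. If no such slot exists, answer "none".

11:00

Yosef in UTC: 10:15-19:00 (add 7h to convert from UTC-7).
Ana in UTC: 11:00-19:00 (add 7h to convert from UTC-7).
Wendy in UTC: 11:00-16:30, 16:45-17:45 (subtract 1h to convert from UTC+1).
Farrukh in UTC: 09:00-12:00, 13:00-18:15 (subtract 4h to convert from UTC+4).
Oliver in UTC: 10:15-14:45, 15:45-18:00 (subtract 4h to convert from UTC+4).
Wiremu in UTC: 09:00-09:15, 10:30-14:30, 17:00-19:00 (subtract 4h to convert from UTC+4).
Jamal in UTC: 09:00-16:00, 16:45-19:00 (add 7h to convert from UTC-7).
Yosef ∩ Ana: 11:00-19:00.
Yosef ∩ Ana ∩ Wendy: 11:00-16:30, 16:45-17:45.
Yosef ∩ Ana ∩ Wendy ∩ Farrukh: 11:00-12:00, 13:00-16:30, 16:45-17:45.
Yosef ∩ Ana ∩ Wendy ∩ Farrukh ∩ Oliver: 11:00-12:00, 13:00-14:45, 15:45-16:30, 16:45-17:45.
Yosef ∩ Ana ∩ Wendy ∩ Farrukh ∩ Oliver ∩ Wiremu: 11:00-12:00, 13:00-14:30, 17:00-17:45.
Yosef ∩ Ana ∩ Wendy ∩ Farrukh ∩ Oliver ∩ Wiremu ∩ Jamal: 11:00-12:00, 13:00-14:30, 17:00-17:45.
Those are the intersection windows.
The first common window of at least 60 minutes is 11:00-12:00, so the earliest start is 11:00.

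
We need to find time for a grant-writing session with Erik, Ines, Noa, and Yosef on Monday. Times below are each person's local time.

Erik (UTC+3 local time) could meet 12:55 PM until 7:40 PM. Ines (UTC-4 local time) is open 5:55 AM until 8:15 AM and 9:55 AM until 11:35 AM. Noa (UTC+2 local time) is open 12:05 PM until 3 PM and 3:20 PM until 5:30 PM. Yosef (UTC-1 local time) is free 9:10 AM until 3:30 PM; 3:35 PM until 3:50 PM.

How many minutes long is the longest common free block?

Erik in UTC: 09:55-16:40 (subtract 3h to convert from UTC+3).
Ines in UTC: 09:55-12:15, 13:55-15:35 (add 4h to convert from UTC-4).
Noa in UTC: 10:05-13:00, 13:20-15:30 (subtract 2h to convert from UTC+2).
Yosef in UTC: 10:10-16:30, 16:35-16:50 (add 1h to convert from UTC-1).
Erik ∩ Ines: 09:55-12:15, 13:55-15:35.
Erik ∩ Ines ∩ Noa: 10:05-12:15, 13:55-15:30.
Erik ∩ Ines ∩ Noa ∩ Yosef: 10:10-12:15, 13:55-15:30.
Those are the intersection windows.
The longest is 10:10-12:15 at 125 minutes.

125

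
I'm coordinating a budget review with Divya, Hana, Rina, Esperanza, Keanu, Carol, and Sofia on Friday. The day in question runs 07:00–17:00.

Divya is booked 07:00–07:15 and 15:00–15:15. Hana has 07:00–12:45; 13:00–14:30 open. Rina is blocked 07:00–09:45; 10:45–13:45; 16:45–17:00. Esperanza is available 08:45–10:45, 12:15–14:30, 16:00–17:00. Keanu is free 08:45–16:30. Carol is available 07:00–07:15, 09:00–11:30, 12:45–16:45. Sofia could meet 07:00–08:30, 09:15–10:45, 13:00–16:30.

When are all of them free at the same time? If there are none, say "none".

Divya free: 07:15-15:00, 15:15-17:00 (invert busy blocks within the working day).
Hana free: 07:00-12:45, 13:00-14:30.
Rina free: 09:45-10:45, 13:45-16:45 (invert busy blocks within the working day).
Esperanza free: 08:45-10:45, 12:15-14:30, 16:00-17:00.
Keanu free: 08:45-16:30.
Carol free: 07:00-07:15, 09:00-11:30, 12:45-16:45.
Sofia free: 07:00-08:30, 09:15-10:45, 13:00-16:30.
Divya ∩ Hana: 07:15-12:45, 13:00-14:30.
Divya ∩ Hana ∩ Rina: 09:45-10:45, 13:45-14:30.
Divya ∩ Hana ∩ Rina ∩ Esperanza: 09:45-10:45, 13:45-14:30.
Divya ∩ Hana ∩ Rina ∩ Esperanza ∩ Keanu: 09:45-10:45, 13:45-14:30.
Divya ∩ Hana ∩ Rina ∩ Esperanza ∩ Keanu ∩ Carol: 09:45-10:45, 13:45-14:30.
Divya ∩ Hana ∩ Rina ∩ Esperanza ∩ Keanu ∩ Carol ∩ Sofia: 09:45-10:45, 13:45-14:30.

09:45-10:45, 13:45-14:30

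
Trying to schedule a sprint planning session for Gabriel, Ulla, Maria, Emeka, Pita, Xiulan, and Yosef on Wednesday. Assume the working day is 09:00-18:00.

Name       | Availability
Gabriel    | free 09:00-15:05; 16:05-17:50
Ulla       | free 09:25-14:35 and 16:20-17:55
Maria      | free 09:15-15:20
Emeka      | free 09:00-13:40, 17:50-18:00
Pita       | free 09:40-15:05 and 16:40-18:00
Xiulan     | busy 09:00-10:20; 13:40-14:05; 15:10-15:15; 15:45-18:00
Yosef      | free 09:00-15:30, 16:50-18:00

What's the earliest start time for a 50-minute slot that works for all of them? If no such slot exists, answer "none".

10:20

Gabriel free: 09:00-15:05, 16:05-17:50.
Ulla free: 09:25-14:35, 16:20-17:55.
Maria free: 09:15-15:20.
Emeka free: 09:00-13:40, 17:50-18:00.
Pita free: 09:40-15:05, 16:40-18:00.
Xiulan free: 10:20-13:40, 14:05-15:10, 15:15-15:45 (invert busy blocks within the working day).
Yosef free: 09:00-15:30, 16:50-18:00.
Gabriel ∩ Ulla: 09:25-14:35, 16:20-17:50.
Gabriel ∩ Ulla ∩ Maria: 09:25-14:35.
Gabriel ∩ Ulla ∩ Maria ∩ Emeka: 09:25-13:40.
Gabriel ∩ Ulla ∩ Maria ∩ Emeka ∩ Pita: 09:40-13:40.
Gabriel ∩ Ulla ∩ Maria ∩ Emeka ∩ Pita ∩ Xiulan: 10:20-13:40.
Gabriel ∩ Ulla ∩ Maria ∩ Emeka ∩ Pita ∩ Xiulan ∩ Yosef: 10:20-13:40.
The first common window of at least 50 minutes is 10:20-13:40, so the earliest start is 10:20.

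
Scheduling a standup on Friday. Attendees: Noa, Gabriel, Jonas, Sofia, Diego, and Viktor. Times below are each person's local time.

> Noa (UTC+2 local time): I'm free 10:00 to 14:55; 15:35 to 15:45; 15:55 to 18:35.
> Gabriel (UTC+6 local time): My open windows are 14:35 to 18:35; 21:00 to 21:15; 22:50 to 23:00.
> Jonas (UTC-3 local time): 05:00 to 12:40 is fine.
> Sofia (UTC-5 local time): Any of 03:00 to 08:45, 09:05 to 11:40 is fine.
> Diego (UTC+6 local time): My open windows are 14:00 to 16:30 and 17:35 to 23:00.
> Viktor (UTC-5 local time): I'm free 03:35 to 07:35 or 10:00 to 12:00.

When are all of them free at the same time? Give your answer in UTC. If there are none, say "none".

08:35-10:30, 11:35-12:35, 15:00-15:15

Noa in UTC: 08:00-12:55, 13:35-13:45, 13:55-16:35 (subtract 2h to convert from UTC+2).
Gabriel in UTC: 08:35-12:35, 15:00-15:15, 16:50-17:00 (subtract 6h to convert from UTC+6).
Jonas in UTC: 08:00-15:40 (add 3h to convert from UTC-3).
Sofia in UTC: 08:00-13:45, 14:05-16:40 (add 5h to convert from UTC-5).
Diego in UTC: 08:00-10:30, 11:35-17:00 (subtract 6h to convert from UTC+6).
Viktor in UTC: 08:35-12:35, 15:00-17:00 (add 5h to convert from UTC-5).
Noa ∩ Gabriel: 08:35-12:35, 15:00-15:15.
Noa ∩ Gabriel ∩ Jonas: 08:35-12:35, 15:00-15:15.
Noa ∩ Gabriel ∩ Jonas ∩ Sofia: 08:35-12:35, 15:00-15:15.
Noa ∩ Gabriel ∩ Jonas ∩ Sofia ∩ Diego: 08:35-10:30, 11:35-12:35, 15:00-15:15.
Noa ∩ Gabriel ∩ Jonas ∩ Sofia ∩ Diego ∩ Viktor: 08:35-10:30, 11:35-12:35, 15:00-15:15.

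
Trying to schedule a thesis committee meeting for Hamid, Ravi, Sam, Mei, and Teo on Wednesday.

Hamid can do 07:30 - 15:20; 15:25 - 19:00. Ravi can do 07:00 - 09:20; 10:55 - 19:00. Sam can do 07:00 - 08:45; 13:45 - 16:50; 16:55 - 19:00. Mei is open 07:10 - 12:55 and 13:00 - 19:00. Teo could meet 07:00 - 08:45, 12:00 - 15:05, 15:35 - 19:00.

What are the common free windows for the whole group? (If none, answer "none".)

07:30-08:45, 13:45-15:05, 15:35-16:50, 16:55-19:00

Hamid ∩ Ravi: 07:30-09:20, 10:55-15:20, 15:25-19:00.
Hamid ∩ Ravi ∩ Sam: 07:30-08:45, 13:45-15:20, 15:25-16:50, 16:55-19:00.
Hamid ∩ Ravi ∩ Sam ∩ Mei: 07:30-08:45, 13:45-15:20, 15:25-16:50, 16:55-19:00.
Hamid ∩ Ravi ∩ Sam ∩ Mei ∩ Teo: 07:30-08:45, 13:45-15:05, 15:35-16:50, 16:55-19:00.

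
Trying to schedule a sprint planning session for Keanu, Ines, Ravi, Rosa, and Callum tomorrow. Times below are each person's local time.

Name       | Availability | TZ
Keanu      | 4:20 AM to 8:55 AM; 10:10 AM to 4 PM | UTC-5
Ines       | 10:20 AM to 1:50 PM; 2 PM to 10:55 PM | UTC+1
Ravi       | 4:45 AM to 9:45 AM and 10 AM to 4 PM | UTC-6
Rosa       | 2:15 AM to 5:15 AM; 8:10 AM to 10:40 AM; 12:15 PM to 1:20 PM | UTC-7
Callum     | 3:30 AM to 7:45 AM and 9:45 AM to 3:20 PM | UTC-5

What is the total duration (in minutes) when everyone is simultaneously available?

Keanu in UTC: 09:20-13:55, 15:10-21:00 (add 5h to convert from UTC-5).
Ines in UTC: 09:20-12:50, 13:00-21:55 (subtract 1h to convert from UTC+1).
Ravi in UTC: 10:45-15:45, 16:00-22:00 (add 6h to convert from UTC-6).
Rosa in UTC: 09:15-12:15, 15:10-17:40, 19:15-20:20 (add 7h to convert from UTC-7).
Callum in UTC: 08:30-12:45, 14:45-20:20 (add 5h to convert from UTC-5).
Keanu ∩ Ines: 09:20-12:50, 13:00-13:55, 15:10-21:00.
Keanu ∩ Ines ∩ Ravi: 10:45-12:50, 13:00-13:55, 15:10-15:45, 16:00-21:00.
Keanu ∩ Ines ∩ Ravi ∩ Rosa: 10:45-12:15, 15:10-15:45, 16:00-17:40, 19:15-20:20.
Keanu ∩ Ines ∩ Ravi ∩ Rosa ∩ Callum: 10:45-12:15, 15:10-15:45, 16:00-17:40, 19:15-20:20.
Summing the common windows: 90 + 35 + 100 + 65 = 290 minutes.

290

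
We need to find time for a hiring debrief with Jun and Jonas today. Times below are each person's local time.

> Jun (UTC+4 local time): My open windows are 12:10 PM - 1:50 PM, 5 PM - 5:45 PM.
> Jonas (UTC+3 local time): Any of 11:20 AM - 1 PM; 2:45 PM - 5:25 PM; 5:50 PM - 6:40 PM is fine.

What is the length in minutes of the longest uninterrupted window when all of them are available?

90

Jun in UTC: 08:10-09:50, 13:00-13:45 (subtract 4h to convert from UTC+4).
Jonas in UTC: 08:20-10:00, 11:45-14:25, 14:50-15:40 (subtract 3h to convert from UTC+3).
Jun ∩ Jonas: 08:20-09:50, 13:00-13:45.
Those are the intersection windows.
The longest is 08:20-09:50 at 90 minutes.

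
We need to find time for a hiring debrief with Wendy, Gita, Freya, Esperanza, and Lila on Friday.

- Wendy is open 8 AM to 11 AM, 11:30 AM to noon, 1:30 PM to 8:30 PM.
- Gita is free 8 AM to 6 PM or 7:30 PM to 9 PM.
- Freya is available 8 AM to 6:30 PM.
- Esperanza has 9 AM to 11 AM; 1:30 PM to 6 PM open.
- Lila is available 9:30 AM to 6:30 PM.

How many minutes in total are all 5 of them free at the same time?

Wendy ∩ Gita: 08:00-11:00, 11:30-12:00, 13:30-18:00, 19:30-20:30.
Wendy ∩ Gita ∩ Freya: 08:00-11:00, 11:30-12:00, 13:30-18:00.
Wendy ∩ Gita ∩ Freya ∩ Esperanza: 09:00-11:00, 13:30-18:00.
Wendy ∩ Gita ∩ Freya ∩ Esperanza ∩ Lila: 09:30-11:00, 13:30-18:00.
Summing the common windows: 90 + 270 = 360 minutes.

360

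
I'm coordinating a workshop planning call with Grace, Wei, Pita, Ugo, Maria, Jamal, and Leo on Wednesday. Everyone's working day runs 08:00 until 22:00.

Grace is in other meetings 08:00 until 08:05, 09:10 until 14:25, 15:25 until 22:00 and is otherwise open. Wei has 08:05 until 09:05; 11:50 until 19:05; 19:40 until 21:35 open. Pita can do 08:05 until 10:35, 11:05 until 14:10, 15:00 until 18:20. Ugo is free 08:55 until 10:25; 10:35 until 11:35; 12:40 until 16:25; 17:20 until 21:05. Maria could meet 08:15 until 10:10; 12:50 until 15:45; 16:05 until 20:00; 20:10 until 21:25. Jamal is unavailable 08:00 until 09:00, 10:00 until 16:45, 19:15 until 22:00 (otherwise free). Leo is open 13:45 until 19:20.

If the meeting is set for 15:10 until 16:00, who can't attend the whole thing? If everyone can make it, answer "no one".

Grace, Jamal, Maria

Grace free: 08:05-09:10, 14:25-15:25 (invert busy blocks within the working day).
Wei free: 08:05-09:05, 11:50-19:05, 19:40-21:35.
Pita free: 08:05-10:35, 11:05-14:10, 15:00-18:20.
Ugo free: 08:55-10:25, 10:35-11:35, 12:40-16:25, 17:20-21:05.
Maria free: 08:15-10:10, 12:50-15:45, 16:05-20:00, 20:10-21:25.
Jamal free: 09:00-10:00, 16:45-19:15 (invert busy blocks within the working day).
Leo free: 13:45-19:20.
Grace: not fully free for 15:10-16:00. Wei: free for 15:10-16:00. Pita: free for 15:10-16:00. Ugo: free for 15:10-16:00. Maria: not fully free for 15:10-16:00. Jamal: not fully free for 15:10-16:00. Leo: free for 15:10-16:00.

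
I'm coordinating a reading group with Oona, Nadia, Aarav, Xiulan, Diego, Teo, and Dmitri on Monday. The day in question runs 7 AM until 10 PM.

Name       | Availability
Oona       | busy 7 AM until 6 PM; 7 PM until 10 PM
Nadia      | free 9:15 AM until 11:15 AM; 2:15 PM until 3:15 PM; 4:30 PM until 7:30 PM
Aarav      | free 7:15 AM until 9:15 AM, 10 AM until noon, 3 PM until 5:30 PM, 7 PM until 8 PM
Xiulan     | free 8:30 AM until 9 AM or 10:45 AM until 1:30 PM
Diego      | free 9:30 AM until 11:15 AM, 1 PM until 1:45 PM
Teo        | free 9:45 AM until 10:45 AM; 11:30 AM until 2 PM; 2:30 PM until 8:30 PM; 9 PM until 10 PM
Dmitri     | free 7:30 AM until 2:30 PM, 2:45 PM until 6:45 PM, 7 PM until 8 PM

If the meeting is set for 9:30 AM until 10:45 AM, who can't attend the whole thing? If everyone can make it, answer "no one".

Aarav, Oona, Teo, Xiulan

Oona free: 18:00-19:00 (invert busy blocks within the working day).
Nadia free: 09:15-11:15, 14:15-15:15, 16:30-19:30.
Aarav free: 07:15-09:15, 10:00-12:00, 15:00-17:30, 19:00-20:00.
Xiulan free: 08:30-09:00, 10:45-13:30.
Diego free: 09:30-11:15, 13:00-13:45.
Teo free: 09:45-10:45, 11:30-14:00, 14:30-20:30, 21:00-22:00.
Dmitri free: 07:30-14:30, 14:45-18:45, 19:00-20:00.
Oona: not fully free for 09:30-10:45. Nadia: free for 09:30-10:45. Aarav: not fully free for 09:30-10:45. Xiulan: not fully free for 09:30-10:45. Diego: free for 09:30-10:45. Teo: not fully free for 09:30-10:45. Dmitri: free for 09:30-10:45.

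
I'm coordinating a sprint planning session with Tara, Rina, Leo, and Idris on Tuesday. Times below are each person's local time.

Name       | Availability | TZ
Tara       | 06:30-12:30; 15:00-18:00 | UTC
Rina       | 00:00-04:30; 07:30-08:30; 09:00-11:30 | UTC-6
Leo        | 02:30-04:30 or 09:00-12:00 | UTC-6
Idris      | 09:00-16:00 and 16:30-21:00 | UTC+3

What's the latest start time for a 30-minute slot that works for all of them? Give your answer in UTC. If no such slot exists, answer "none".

Tara in UTC: 06:30-12:30, 15:00-18:00.
Rina in UTC: 06:00-10:30, 13:30-14:30, 15:00-17:30 (add 6h to convert from UTC-6).
Leo in UTC: 08:30-10:30, 15:00-18:00 (add 6h to convert from UTC-6).
Idris in UTC: 06:00-13:00, 13:30-18:00 (subtract 3h to convert from UTC+3).
Tara ∩ Rina: 06:30-10:30, 15:00-17:30.
Tara ∩ Rina ∩ Leo: 08:30-10:30, 15:00-17:30.
Tara ∩ Rina ∩ Leo ∩ Idris: 08:30-10:30, 15:00-17:30.
The last common window of at least 30 minutes is 15:00-17:30; a 30-minute meeting can start as late as 17:00 and still end by 17:30.

17:00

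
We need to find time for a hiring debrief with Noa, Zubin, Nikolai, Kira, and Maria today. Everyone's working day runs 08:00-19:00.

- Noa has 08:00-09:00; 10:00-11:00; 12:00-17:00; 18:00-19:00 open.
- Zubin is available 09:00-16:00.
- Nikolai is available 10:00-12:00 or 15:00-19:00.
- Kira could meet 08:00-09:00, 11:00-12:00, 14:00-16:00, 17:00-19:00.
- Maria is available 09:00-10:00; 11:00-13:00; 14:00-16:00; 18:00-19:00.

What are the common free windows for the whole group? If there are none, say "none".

15:00-16:00

Noa ∩ Zubin: 10:00-11:00, 12:00-16:00.
Noa ∩ Zubin ∩ Nikolai: 10:00-11:00, 15:00-16:00.
Noa ∩ Zubin ∩ Nikolai ∩ Kira: 15:00-16:00.
Noa ∩ Zubin ∩ Nikolai ∩ Kira ∩ Maria: 15:00-16:00.
Those are the intersection windows.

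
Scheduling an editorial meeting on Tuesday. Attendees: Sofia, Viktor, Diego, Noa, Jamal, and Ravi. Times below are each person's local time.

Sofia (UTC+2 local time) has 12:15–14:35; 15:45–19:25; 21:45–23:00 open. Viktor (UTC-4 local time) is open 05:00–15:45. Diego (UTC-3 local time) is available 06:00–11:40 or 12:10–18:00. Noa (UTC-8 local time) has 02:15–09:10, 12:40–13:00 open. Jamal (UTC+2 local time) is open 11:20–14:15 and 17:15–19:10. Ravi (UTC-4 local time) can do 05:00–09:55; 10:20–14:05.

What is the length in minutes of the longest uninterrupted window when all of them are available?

120

Sofia in UTC: 10:15-12:35, 13:45-17:25, 19:45-21:00 (subtract 2h to convert from UTC+2).
Viktor in UTC: 09:00-19:45 (add 4h to convert from UTC-4).
Diego in UTC: 09:00-14:40, 15:10-21:00 (add 3h to convert from UTC-3).
Noa in UTC: 10:15-17:10, 20:40-21:00 (add 8h to convert from UTC-8).
Jamal in UTC: 09:20-12:15, 15:15-17:10 (subtract 2h to convert from UTC+2).
Ravi in UTC: 09:00-13:55, 14:20-18:05 (add 4h to convert from UTC-4).
Sofia ∩ Viktor: 10:15-12:35, 13:45-17:25.
Sofia ∩ Viktor ∩ Diego: 10:15-12:35, 13:45-14:40, 15:10-17:25.
Sofia ∩ Viktor ∩ Diego ∩ Noa: 10:15-12:35, 13:45-14:40, 15:10-17:10.
Sofia ∩ Viktor ∩ Diego ∩ Noa ∩ Jamal: 10:15-12:15, 15:15-17:10.
Sofia ∩ Viktor ∩ Diego ∩ Noa ∩ Jamal ∩ Ravi: 10:15-12:15, 15:15-17:10.
The longest is 10:15-12:15 at 120 minutes.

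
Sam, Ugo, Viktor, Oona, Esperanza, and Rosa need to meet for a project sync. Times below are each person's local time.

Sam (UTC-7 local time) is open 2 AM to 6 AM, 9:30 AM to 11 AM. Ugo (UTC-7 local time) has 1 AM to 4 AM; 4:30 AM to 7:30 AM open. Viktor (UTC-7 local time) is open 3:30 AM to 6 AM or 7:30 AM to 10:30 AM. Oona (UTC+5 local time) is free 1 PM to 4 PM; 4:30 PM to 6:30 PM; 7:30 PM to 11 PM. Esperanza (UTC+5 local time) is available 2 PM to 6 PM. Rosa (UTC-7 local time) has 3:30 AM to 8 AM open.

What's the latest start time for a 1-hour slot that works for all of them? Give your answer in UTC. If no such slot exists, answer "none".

12:00

Sam in UTC: 09:00-13:00, 16:30-18:00 (add 7h to convert from UTC-7).
Ugo in UTC: 08:00-11:00, 11:30-14:30 (add 7h to convert from UTC-7).
Viktor in UTC: 10:30-13:00, 14:30-17:30 (add 7h to convert from UTC-7).
Oona in UTC: 08:00-11:00, 11:30-13:30, 14:30-18:00 (subtract 5h to convert from UTC+5).
Esperanza in UTC: 09:00-13:00 (subtract 5h to convert from UTC+5).
Rosa in UTC: 10:30-15:00 (add 7h to convert from UTC-7).
Sam ∩ Ugo: 09:00-11:00, 11:30-13:00.
Sam ∩ Ugo ∩ Viktor: 10:30-11:00, 11:30-13:00.
Sam ∩ Ugo ∩ Viktor ∩ Oona: 10:30-11:00, 11:30-13:00.
Sam ∩ Ugo ∩ Viktor ∩ Oona ∩ Esperanza: 10:30-11:00, 11:30-13:00.
Sam ∩ Ugo ∩ Viktor ∩ Oona ∩ Esperanza ∩ Rosa: 10:30-11:00, 11:30-13:00.
The last common window of at least 60 minutes is 11:30-13:00; a 60-minute meeting can start as late as 12:00 and still end by 13:00.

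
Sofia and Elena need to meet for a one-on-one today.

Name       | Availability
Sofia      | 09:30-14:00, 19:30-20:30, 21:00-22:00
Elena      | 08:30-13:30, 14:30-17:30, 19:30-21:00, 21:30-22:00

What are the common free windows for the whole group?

09:30-13:30, 19:30-20:30, 21:30-22:00

Sofia ∩ Elena: 09:30-13:30, 19:30-20:30, 21:30-22:00.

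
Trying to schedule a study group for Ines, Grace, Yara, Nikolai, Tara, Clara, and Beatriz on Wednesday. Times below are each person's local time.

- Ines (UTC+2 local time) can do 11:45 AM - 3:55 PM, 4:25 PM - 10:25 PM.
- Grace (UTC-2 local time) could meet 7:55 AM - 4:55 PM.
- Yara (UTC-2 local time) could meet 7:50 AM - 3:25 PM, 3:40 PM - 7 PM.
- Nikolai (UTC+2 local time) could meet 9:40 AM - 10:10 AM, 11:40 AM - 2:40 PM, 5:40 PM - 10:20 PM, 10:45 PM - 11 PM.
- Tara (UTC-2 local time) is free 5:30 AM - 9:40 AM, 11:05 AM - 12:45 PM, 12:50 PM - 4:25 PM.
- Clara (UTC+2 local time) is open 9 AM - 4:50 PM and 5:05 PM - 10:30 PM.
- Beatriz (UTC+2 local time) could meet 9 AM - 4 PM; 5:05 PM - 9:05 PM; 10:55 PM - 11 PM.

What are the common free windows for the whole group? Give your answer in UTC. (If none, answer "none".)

09:55-11:40, 15:40-17:25, 17:40-18:25

Ines in UTC: 09:45-13:55, 14:25-20:25 (subtract 2h to convert from UTC+2).
Grace in UTC: 09:55-18:55 (add 2h to convert from UTC-2).
Yara in UTC: 09:50-17:25, 17:40-21:00 (add 2h to convert from UTC-2).
Nikolai in UTC: 07:40-08:10, 09:40-12:40, 15:40-20:20, 20:45-21:00 (subtract 2h to convert from UTC+2).
Tara in UTC: 07:30-11:40, 13:05-14:45, 14:50-18:25 (add 2h to convert from UTC-2).
Clara in UTC: 07:00-14:50, 15:05-20:30 (subtract 2h to convert from UTC+2).
Beatriz in UTC: 07:00-14:00, 15:05-19:05, 20:55-21:00 (subtract 2h to convert from UTC+2).
Ines ∩ Grace: 09:55-13:55, 14:25-18:55.
Ines ∩ Grace ∩ Yara: 09:55-13:55, 14:25-17:25, 17:40-18:55.
Ines ∩ Grace ∩ Yara ∩ Nikolai: 09:55-12:40, 15:40-17:25, 17:40-18:55.
Ines ∩ Grace ∩ Yara ∩ Nikolai ∩ Tara: 09:55-11:40, 15:40-17:25, 17:40-18:25.
Ines ∩ Grace ∩ Yara ∩ Nikolai ∩ Tara ∩ Clara: 09:55-11:40, 15:40-17:25, 17:40-18:25.
Ines ∩ Grace ∩ Yara ∩ Nikolai ∩ Tara ∩ Clara ∩ Beatriz: 09:55-11:40, 15:40-17:25, 17:40-18:25.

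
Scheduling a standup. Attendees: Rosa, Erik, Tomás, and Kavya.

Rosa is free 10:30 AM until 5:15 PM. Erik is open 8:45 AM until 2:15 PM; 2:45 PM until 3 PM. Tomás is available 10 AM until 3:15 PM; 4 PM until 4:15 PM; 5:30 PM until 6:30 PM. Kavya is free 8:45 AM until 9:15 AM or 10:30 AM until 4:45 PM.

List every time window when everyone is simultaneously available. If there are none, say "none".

Rosa ∩ Erik: 10:30-14:15, 14:45-15:00.
Rosa ∩ Erik ∩ Tomás: 10:30-14:15, 14:45-15:00.
Rosa ∩ Erik ∩ Tomás ∩ Kavya: 10:30-14:15, 14:45-15:00.

10:30-14:15, 14:45-15:00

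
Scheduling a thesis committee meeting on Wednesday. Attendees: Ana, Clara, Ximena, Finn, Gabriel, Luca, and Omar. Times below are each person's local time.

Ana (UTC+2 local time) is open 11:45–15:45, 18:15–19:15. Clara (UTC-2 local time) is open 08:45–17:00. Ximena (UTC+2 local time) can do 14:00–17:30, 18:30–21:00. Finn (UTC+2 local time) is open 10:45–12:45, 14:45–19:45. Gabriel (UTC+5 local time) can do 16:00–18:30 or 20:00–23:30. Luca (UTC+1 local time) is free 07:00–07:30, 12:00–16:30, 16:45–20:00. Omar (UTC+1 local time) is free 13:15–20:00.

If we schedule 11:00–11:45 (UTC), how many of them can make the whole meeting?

4

Ana in UTC: 09:45-13:45, 16:15-17:15 (subtract 2h to convert from UTC+2).
Clara in UTC: 10:45-19:00 (add 2h to convert from UTC-2).
Ximena in UTC: 12:00-15:30, 16:30-19:00 (subtract 2h to convert from UTC+2).
Finn in UTC: 08:45-10:45, 12:45-17:45 (subtract 2h to convert from UTC+2).
Gabriel in UTC: 11:00-13:30, 15:00-18:30 (subtract 5h to convert from UTC+5).
Luca in UTC: 06:00-06:30, 11:00-15:30, 15:45-19:00 (subtract 1h to convert from UTC+1).
Omar in UTC: 12:15-19:00 (subtract 1h to convert from UTC+1).
Ana, Clara, Gabriel, and Luca can make the full 11:00-11:45 slot — that's 4.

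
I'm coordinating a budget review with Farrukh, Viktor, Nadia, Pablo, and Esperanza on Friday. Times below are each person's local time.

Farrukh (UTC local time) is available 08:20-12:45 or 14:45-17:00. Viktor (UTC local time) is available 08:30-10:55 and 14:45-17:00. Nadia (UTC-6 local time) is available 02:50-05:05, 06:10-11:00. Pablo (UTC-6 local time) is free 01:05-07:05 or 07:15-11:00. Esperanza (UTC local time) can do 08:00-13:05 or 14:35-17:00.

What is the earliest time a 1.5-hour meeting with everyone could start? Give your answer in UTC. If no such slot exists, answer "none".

Farrukh in UTC: 08:20-12:45, 14:45-17:00.
Viktor in UTC: 08:30-10:55, 14:45-17:00.
Nadia in UTC: 08:50-11:05, 12:10-17:00 (add 6h to convert from UTC-6).
Pablo in UTC: 07:05-13:05, 13:15-17:00 (add 6h to convert from UTC-6).
Esperanza in UTC: 08:00-13:05, 14:35-17:00.
Farrukh ∩ Viktor: 08:30-10:55, 14:45-17:00.
Farrukh ∩ Viktor ∩ Nadia: 08:50-10:55, 14:45-17:00.
Farrukh ∩ Viktor ∩ Nadia ∩ Pablo: 08:50-10:55, 14:45-17:00.
Farrukh ∩ Viktor ∩ Nadia ∩ Pablo ∩ Esperanza: 08:50-10:55, 14:45-17:00.
Those are the intersection windows.
The first common window of at least 90 minutes is 08:50-10:55, so the earliest start is 08:50.

08:50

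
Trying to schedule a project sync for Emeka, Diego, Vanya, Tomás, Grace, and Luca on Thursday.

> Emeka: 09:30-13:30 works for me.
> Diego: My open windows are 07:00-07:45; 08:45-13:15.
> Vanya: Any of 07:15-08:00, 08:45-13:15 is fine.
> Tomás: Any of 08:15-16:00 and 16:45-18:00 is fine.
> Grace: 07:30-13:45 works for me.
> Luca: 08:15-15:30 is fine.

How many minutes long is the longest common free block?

225

Emeka ∩ Diego: 09:30-13:15.
Emeka ∩ Diego ∩ Vanya: 09:30-13:15.
Emeka ∩ Diego ∩ Vanya ∩ Tomás: 09:30-13:15.
Emeka ∩ Diego ∩ Vanya ∩ Tomás ∩ Grace: 09:30-13:15.
Emeka ∩ Diego ∩ Vanya ∩ Tomás ∩ Grace ∩ Luca: 09:30-13:15.
Those are the intersection windows.
The longest is 09:30-13:15 at 225 minutes.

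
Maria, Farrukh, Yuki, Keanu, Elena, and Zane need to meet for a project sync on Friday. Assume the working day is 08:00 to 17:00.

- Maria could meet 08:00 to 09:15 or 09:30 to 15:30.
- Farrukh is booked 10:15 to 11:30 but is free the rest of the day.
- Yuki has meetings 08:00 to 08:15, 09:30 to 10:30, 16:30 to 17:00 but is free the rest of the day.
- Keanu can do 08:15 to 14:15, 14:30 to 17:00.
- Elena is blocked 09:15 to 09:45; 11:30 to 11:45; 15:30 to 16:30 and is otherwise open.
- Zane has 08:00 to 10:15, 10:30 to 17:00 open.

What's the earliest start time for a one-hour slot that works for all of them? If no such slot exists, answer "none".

08:15

Maria free: 08:00-09:15, 09:30-15:30.
Farrukh free: 08:00-10:15, 11:30-17:00 (invert busy blocks within the working day).
Yuki free: 08:15-09:30, 10:30-16:30 (invert busy blocks within the working day).
Keanu free: 08:15-14:15, 14:30-17:00.
Elena free: 08:00-09:15, 09:45-11:30, 11:45-15:30, 16:30-17:00 (invert busy blocks within the working day).
Zane free: 08:00-10:15, 10:30-17:00.
Maria ∩ Farrukh: 08:00-09:15, 09:30-10:15, 11:30-15:30.
Maria ∩ Farrukh ∩ Yuki: 08:15-09:15, 11:30-15:30.
Maria ∩ Farrukh ∩ Yuki ∩ Keanu: 08:15-09:15, 11:30-14:15, 14:30-15:30.
Maria ∩ Farrukh ∩ Yuki ∩ Keanu ∩ Elena: 08:15-09:15, 11:45-14:15, 14:30-15:30.
Maria ∩ Farrukh ∩ Yuki ∩ Keanu ∩ Elena ∩ Zane: 08:15-09:15, 11:45-14:15, 14:30-15:30.
Those are the intersection windows.
The first common window of at least 60 minutes is 08:15-09:15, so the earliest start is 08:15.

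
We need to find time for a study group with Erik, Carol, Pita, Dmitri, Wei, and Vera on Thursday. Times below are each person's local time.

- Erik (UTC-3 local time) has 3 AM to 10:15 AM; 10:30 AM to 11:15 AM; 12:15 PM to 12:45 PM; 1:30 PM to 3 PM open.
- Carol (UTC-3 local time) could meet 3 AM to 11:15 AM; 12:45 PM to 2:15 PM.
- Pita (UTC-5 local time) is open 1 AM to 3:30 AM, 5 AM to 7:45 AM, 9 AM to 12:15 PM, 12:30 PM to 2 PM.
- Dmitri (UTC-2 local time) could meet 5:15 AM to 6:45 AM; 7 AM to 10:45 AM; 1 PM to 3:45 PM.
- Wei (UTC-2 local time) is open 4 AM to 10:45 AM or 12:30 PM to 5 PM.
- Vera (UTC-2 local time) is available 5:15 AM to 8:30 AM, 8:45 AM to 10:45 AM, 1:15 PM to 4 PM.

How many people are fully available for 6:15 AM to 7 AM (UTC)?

Erik in UTC: 06:00-13:15, 13:30-14:15, 15:15-15:45, 16:30-18:00 (add 3h to convert from UTC-3).
Carol in UTC: 06:00-14:15, 15:45-17:15 (add 3h to convert from UTC-3).
Pita in UTC: 06:00-08:30, 10:00-12:45, 14:00-17:15, 17:30-19:00 (add 5h to convert from UTC-5).
Dmitri in UTC: 07:15-08:45, 09:00-12:45, 15:00-17:45 (add 2h to convert from UTC-2).
Wei in UTC: 06:00-12:45, 14:30-19:00 (add 2h to convert from UTC-2).
Vera in UTC: 07:15-10:30, 10:45-12:45, 15:15-18:00 (add 2h to convert from UTC-2).
Erik, Carol, Pita, and Wei can make the full 06:15-07:00 slot — that's 4.

4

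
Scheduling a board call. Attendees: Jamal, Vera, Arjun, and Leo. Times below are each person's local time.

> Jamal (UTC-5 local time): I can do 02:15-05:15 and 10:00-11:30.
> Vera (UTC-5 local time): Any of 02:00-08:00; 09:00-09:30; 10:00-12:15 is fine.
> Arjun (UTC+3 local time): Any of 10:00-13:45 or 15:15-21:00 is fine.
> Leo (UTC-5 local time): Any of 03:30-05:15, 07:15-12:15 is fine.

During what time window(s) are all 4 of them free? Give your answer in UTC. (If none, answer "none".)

08:30-10:15, 15:00-16:30

Jamal in UTC: 07:15-10:15, 15:00-16:30 (add 5h to convert from UTC-5).
Vera in UTC: 07:00-13:00, 14:00-14:30, 15:00-17:15 (add 5h to convert from UTC-5).
Arjun in UTC: 07:00-10:45, 12:15-18:00 (subtract 3h to convert from UTC+3).
Leo in UTC: 08:30-10:15, 12:15-17:15 (add 5h to convert from UTC-5).
Jamal ∩ Vera: 07:15-10:15, 15:00-16:30.
Jamal ∩ Vera ∩ Arjun: 07:15-10:15, 15:00-16:30.
Jamal ∩ Vera ∩ Arjun ∩ Leo: 08:30-10:15, 15:00-16:30.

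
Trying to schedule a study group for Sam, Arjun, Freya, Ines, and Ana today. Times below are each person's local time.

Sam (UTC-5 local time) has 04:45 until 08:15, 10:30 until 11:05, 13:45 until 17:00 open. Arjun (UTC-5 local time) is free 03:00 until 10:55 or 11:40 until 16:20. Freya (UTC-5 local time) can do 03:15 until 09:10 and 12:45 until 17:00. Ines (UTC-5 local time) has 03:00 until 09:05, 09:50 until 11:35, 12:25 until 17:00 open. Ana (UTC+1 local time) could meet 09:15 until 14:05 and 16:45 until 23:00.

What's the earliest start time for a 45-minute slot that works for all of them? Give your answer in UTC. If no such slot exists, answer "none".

09:45

Sam in UTC: 09:45-13:15, 15:30-16:05, 18:45-22:00 (add 5h to convert from UTC-5).
Arjun in UTC: 08:00-15:55, 16:40-21:20 (add 5h to convert from UTC-5).
Freya in UTC: 08:15-14:10, 17:45-22:00 (add 5h to convert from UTC-5).
Ines in UTC: 08:00-14:05, 14:50-16:35, 17:25-22:00 (add 5h to convert from UTC-5).
Ana in UTC: 08:15-13:05, 15:45-22:00 (subtract 1h to convert from UTC+1).
Sam ∩ Arjun: 09:45-13:15, 15:30-15:55, 18:45-21:20.
Sam ∩ Arjun ∩ Freya: 09:45-13:15, 18:45-21:20.
Sam ∩ Arjun ∩ Freya ∩ Ines: 09:45-13:15, 18:45-21:20.
Sam ∩ Arjun ∩ Freya ∩ Ines ∩ Ana: 09:45-13:05, 18:45-21:20.
So the common availability across everyone is 09:45-13:05, 18:45-21:20.
The first common window of at least 45 minutes is 09:45-13:05, so the earliest start is 09:45.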